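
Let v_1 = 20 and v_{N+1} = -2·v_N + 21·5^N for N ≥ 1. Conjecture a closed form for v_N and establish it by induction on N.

Computing the first terms: v_1 = 20, v_2 = 65, v_3 = 395. This suggests v_N = 5(-2)^(N - 1) + 3·5^N.
For the base case N = 1: the formula gives 20 = 20 = v_1.
Inductive step: assume the claim holds for N = r, so v_r = 5(-2)^(r - 1) + 3·5^r.
Then v_{r+1} = -2·v_r + 21·5^r = -2·(5(-2)^(r - 1) + 3·5^r) + 21·5^r = 5(-2)^r + 3·5^(r + 1) = 5(-2)^((r+1) - 1) + 3·5^(r+1),
which is the claimed formula at N = r+1.
By the principle of mathematical induction, the result holds for all N ≥ 1.

v_N = 5(-2)^(N - 1) + 3·5^N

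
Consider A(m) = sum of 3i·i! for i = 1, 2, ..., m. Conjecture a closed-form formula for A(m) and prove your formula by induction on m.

A(m) = (3m + 3)m! - 3

We claim A(m) = (3m + 3)m! - 3 for all m ≥ 1.
Base step (m = 1): A(1) = 3, and the closed form gives 3. They agree.
For the inductive step, assume it holds for an arbitrary i ≥ 1, so A(i) = (3i + 3)i! - 3.
Then A(i+1) = A(i) + (3(i + 1)(i + 1)!) = ((3i + 3)i! - 3) + (3(i + 1)(i + 1)!).
Simplifying, A(i+1) = (3(i+1) + 3)(i+1)! - 3,
which is the closed form with m = i+1.
This completes the induction.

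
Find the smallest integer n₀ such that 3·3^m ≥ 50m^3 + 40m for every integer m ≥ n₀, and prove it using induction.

At m = 8: 19683 < 25920, so the inequality fails and n₀ ≥ 9. We prove 3·3^m ≥ 50m^3 + 40m for all m ≥ 9.
Base step (m = 9): 3·3^m = 59049 and 50m^3 + 40m = 36810, so 59049 ≥ 36810.
For the inductive step, assume it holds for an arbitrary j ≥ 9, so 3·3^j ≥ 50j^3 + 40j.
Then 3·3^(j + 1) = 3·(3·3^j) ≥ 3·(50j^3 + 40j).
Also, for j ≥ 9 we have 3·(50j^3 + 40j) ≥ 50(j+1)^3 + 40(j+1), since 3·(50j^3 + 40j) − (50(j+1)^3 + 40(j+1)) = 100j^3 - 150j^2 - 70j - 90, which is nonnegative for all j ≥ 9.
Combining, 3·3^(j + 1) ≥ 50(j+1)^3 + 40(j+1).
Hence, by induction on m, the claim holds for every m ≥ 9.
Hence the smallest such n₀ is 9.

n₀ = 9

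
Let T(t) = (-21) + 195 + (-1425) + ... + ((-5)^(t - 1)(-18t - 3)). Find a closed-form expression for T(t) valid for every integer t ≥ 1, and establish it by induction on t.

We claim T(t) = (-5)^t(3t + 1) - 1 for all t ≥ 1.
For the base case t = 1: T(1) = -21, and the closed form gives -21. They agree.
For the inductive step, assume it holds for an arbitrary i ≥ 1, so T(i) = (-5)^i(3i + 1) - 1.
Then T(i+1) = T(i) + ((-5)^i(-18i - 21)) = ((-5)^i(3i + 1) - 1) + ((-5)^i(-18i - 21)).
Simplifying, T(i+1) = -15(-5)^i·i - 20(-5)^i - 1 = (-5)^(i+1)(3(i+1) + 1) - 1,
which is the closed form with t = i+1.
By induction, the statement is established for all t ≥ 1.

T(t) = (-5)^t(3t + 1) - 1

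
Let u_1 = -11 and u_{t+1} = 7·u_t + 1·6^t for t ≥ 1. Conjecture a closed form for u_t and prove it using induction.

Computing the first terms: u_1 = -11, u_2 = -71, u_3 = -461. This suggests u_t = -6^t - 5·7^(t - 1).
Base step (t = 1): the formula gives -11 = -11 = u_1.
Inductive step: assume the claim holds for t = p, so u_p = -6^p - 5·7^(p - 1).
Then u_{p+1} = 7·u_p + 1·6^p = 7·(-6^p - 5·7^(p - 1)) + 1·6^p = -6^(p + 1) - 5·7^p = -6^(p+1) - 5·7^((p+1) - 1),
which is the claimed formula at t = p+1.
Hence, by induction on t, the claim holds for every t ≥ 1.

u_t = -6^t - 5·7^(t - 1)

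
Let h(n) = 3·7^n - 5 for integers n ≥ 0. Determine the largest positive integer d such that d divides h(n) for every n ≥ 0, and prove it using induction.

d = 2

Computing the first values: h(0) = -2 and h(1) = 16; gcd(-2, 16) = 2, so d ≤ 2.
We prove 2 | 3·7^n - 5 for all n ≥ 0 by induction on n.
When n = 0: h(0) = -2 = 2·(-1), so 2 | h(0).
Suppose the result is true for n = k, i.e. 2 | h(k). Then
h(k+1) = 3·7^(k+1) - 5 = 7·(3·7^k - 5) + 30 = 7·h(k) + 30. The first term is divisible by 2 by the inductive hypothesis, and 30 is divisible by 2. Hence 2 | h(k+1).
This completes the induction.
Therefore the largest such d is 2.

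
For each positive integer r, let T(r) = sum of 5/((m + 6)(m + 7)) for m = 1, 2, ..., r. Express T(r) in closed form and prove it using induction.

T(r) = 5r/(7(r + 7))

We claim T(r) = 5r/(7(r + 7)) for all r ≥ 1.
For the base case r = 1: T(1) = 5/56, and the closed form gives 5/56. They agree.
For the inductive step, assume it holds for an arbitrary m ≥ 1, so T(m) = 5m/(7(m + 7)).
Then T(m+1) = T(m) + (5/((m + 7)(m + 8))) = (5m/(7(m + 7))) + (5/((m + 7)(m + 8))).
Simplifying, T(m+1) = 5(m + 1)/(7(m + 8)) = 5(m+1)/(7((m+1) + 7)),
which is the closed form with r = m+1.
Hence, by induction on r, the claim holds for every r ≥ 1.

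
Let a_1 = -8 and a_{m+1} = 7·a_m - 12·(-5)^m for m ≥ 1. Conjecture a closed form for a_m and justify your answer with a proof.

Computing the first terms: a_1 = -8, a_2 = 4, a_3 = -272. This suggests a_m = (-5)^m - 3·7^(m - 1).
Base case (m = 1): the formula gives -8 = -8 = a_1.
For the inductive step, assume it holds for an arbitrary r ≥ 1, so a_r = (-5)^r - 3·7^(r - 1).
Then a_{r+1} = 7·a_r - 12·(-5)^r = 7·((-5)^r - 3·7^(r - 1)) - 12·(-5)^r = (-5)^(r + 1) - 3·7^r = (-5)^(r+1) - 3·7^((r+1) - 1),
which is the claimed formula at m = r+1.
By the principle of mathematical induction, the result holds for all m ≥ 1.

a_m = (-5)^m - 3·7^(m - 1)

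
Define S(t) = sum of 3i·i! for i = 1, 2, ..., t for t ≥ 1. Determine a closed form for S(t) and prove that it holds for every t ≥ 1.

S(t) = (3t + 3)t! - 3

We claim S(t) = (3t + 3)t! - 3 for all t ≥ 1.
For the base case t = 1: S(1) = 3, and the closed form gives 3. They agree.
Suppose the result is true for t = i, so S(i) = (3i + 3)i! - 3.
Then S(i+1) = S(i) + (3(i + 1)(i + 1)!) = ((3i + 3)i! - 3) + (3(i + 1)(i + 1)!).
Simplifying, S(i+1) = (3(i+1) + 3)(i+1)! - 3,
which is the closed form with t = i+1.
By induction, the statement is established for all t ≥ 1.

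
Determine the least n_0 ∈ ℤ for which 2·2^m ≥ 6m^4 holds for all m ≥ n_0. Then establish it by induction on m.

At m = 18: 524288 < 629856, so the inequality fails and n_0 ≥ 19. We prove 2·2^m ≥ 6m^4 for all m ≥ 19.
Base case (m = 19): 2·2^m = 1048576 and 6m^4 = 781926, so 1048576 ≥ 781926.
For the inductive step, assume it holds for an arbitrary p ≥ 19, so 2·2^p ≥ 6p^4.
Then 2·2^(p + 1) = 2·(2·2^p) ≥ 2·(6p^4).
Also, for p ≥ 19 we have 2·(6p^4) ≥ 6(p+1)^4, since 2 ≥ (1 + 1/p)^4 for all p ≥ 19.
Combining, 2·2^(p + 1) ≥ 6(p+1)^4.
This completes the induction.
Hence the smallest such n_0 is 19.

n_0 = 19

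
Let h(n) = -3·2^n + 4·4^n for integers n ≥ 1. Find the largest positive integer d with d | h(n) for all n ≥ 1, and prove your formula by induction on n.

d = 2

Computing the first values: h(1) = 10 and h(2) = 52; gcd(10, 52) = 2, so d ≤ 2.
We prove 2 | -3·2^n + 4·4^n for all n ≥ 1 by induction on n.
Base case (n = 1): h(1) = 10 = 2·(5), so 2 | h(1).
For the inductive step, assume it holds for an arbitrary k ≥ 1, i.e. 2 | h(k). Then
h(k+1) − 4·h(k) = (-3·2^(k+1) + 4·4^(k+1)) − 4·(-3·2^k + 4·4^k) = (-3)·2^k·(2 − 4) = (6)·2^k. Since 2 | h(k) by the inductive hypothesis, 2 | 4·h(k); and 2 | 6 since 6 = 2·3. Therefore 2 | h(k+1).
By the principle of mathematical induction, the result holds for all n ≥ 1.
Therefore the largest such d is 2.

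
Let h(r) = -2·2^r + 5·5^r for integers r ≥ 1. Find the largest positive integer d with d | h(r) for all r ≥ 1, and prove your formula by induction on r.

d = 3

Computing the first values: h(1) = 21 and h(2) = 117; gcd(21, 117) = 3, so d ≤ 3.
We prove 3 | -2·2^r + 5·5^r for all r ≥ 1 by induction on r.
Base case (r = 1): h(1) = 21 = 3·(7), so 3 | h(1).
Suppose the result is true for r = i, i.e. 3 | h(i). Then
h(i+1) − 5·h(i) = (-2·2^(i+1) + 5·5^(i+1)) − 5·(-2·2^i + 5·5^i) = (-2)·2^i·(2 − 5) = (6)·2^i. Since 3 | h(i) by the inductive hypothesis, 3 | 5·h(i); and 3 | 6 since 6 = 3·2. Therefore 3 | h(i+1).
By the principle of mathematical induction, the result holds for all r ≥ 1.
Therefore the largest such d is 3.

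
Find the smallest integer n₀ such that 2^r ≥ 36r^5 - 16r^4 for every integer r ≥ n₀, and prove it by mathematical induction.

At r = 29: 536870912 < 727084868, so the inequality fails and n₀ ≥ 30. We prove 2^r ≥ 36r^5 - 16r^4 for all r ≥ 30.
When r = 30: 2^r = 1073741824 and 36r^5 - 16r^4 = 861840000, so 1073741824 ≥ 861840000.
Inductive step: suppose the statement holds for some i ≥ 30, so 2^i ≥ 36i^5 - 16i^4.
Then 2^(i + 1) = 2·(2^i) ≥ 2·(36i^5 - 16i^4).
Also, for i ≥ 30 we have 2·(36i^5 - 16i^4) ≥ 36(i+1)^5 - 16(i+1)^4, since 2·(36i^5 - 16i^4) − (36(i+1)^5 - 16(i+1)^4) = 36i^5 - 196i^4 - 296i^3 - 264i^2 - 116i - 20, which is nonnegative for all i ≥ 30.
Combining, 2^(i + 1) ≥ 36(i+1)^5 - 16(i+1)^4.
This completes the induction.
Hence the smallest such n₀ is 30.

n₀ = 30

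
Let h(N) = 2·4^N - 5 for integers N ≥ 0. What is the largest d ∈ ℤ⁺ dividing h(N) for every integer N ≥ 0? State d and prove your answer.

d = 3

Computing the first values: h(0) = -3 and h(1) = 3; gcd(-3, 3) = 3, so d ≤ 3.
We prove 3 | 2·4^N - 5 for all N ≥ 0 by induction on N.
When N = 0: h(0) = -3 = 3·(-1), so 3 | h(0).
Inductive step: assume the claim holds for N = r, i.e. 3 | h(r). Then
h(r+1) = 2·4^(r+1) - 5 = 4·(2·4^r - 5) + 15 = 4·h(r) + 15. The first term is divisible by 3 by the inductive hypothesis, and 15 is divisible by 3. Hence 3 | h(r+1).
By the principle of mathematical induction, the result holds for all N ≥ 0.
Therefore the largest such d is 3.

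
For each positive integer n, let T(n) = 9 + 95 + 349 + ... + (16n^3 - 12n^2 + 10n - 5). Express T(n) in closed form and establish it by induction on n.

We claim T(n) = n(4n^3 + 4n^2 + 3n - 2) for all n ≥ 1.
Base case (n = 1): T(1) = 9, and the closed form gives 9. They agree.
Inductive step: suppose the statement holds for some m ≥ 1, so T(m) = m(4m^3 + 4m^2 + 3m - 2).
Then T(m+1) = T(m) + (16m^3 + 36m^2 + 34m + 9) = (m(4m^3 + 4m^2 + 3m - 2)) + (16m^3 + 36m^2 + 34m + 9).
Simplifying, T(m+1) = (m + 1)(4m^3 + 16m^2 + 23m + 9) = (m+1)(4(m+1)^3 + 4(m+1)^2 + 3(m+1) - 2),
which is the closed form with n = m+1.
Hence, by induction on n, the claim holds for every n ≥ 1.

T(n) = n(4n^3 + 4n^2 + 3n - 2)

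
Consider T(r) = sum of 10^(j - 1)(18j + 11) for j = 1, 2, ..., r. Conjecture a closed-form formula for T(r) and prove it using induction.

We claim T(r) = 10^r(2r + 1) - 1 for all r ≥ 1.
For the base case r = 1: T(1) = 29, and the closed form gives 29. They agree.
Inductive step: assume the claim holds for r = j, so T(j) = 10^j(2j + 1) - 1.
Then T(j+1) = T(j) + (10^j(18j + 29)) = (10^j(2j + 1) - 1) + (10^j(18j + 29)).
Simplifying, T(j+1) = 20·10^j·j + 30·10^j - 1 = 10^(j+1)(2(j+1) + 1) - 1,
which is the closed form with r = j+1.
Hence, by induction on r, the claim holds for every r ≥ 1.

T(r) = 10^r(2r + 1) - 1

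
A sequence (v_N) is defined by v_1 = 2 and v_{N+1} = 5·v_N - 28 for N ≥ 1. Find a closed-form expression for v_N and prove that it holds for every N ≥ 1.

Computing the first terms: v_1 = 2, v_2 = -18, v_3 = -118. This suggests v_N = -5^N + 7.
Base case (N = 1): the formula gives 2 = 2 = v_1.
Inductive step: assume the claim holds for N = j, so v_j = -5^j + 7.
Then v_{j+1} = 5·v_j - 28 = 5·(-5^j + 7) - 28 = -5^(j + 1) + 7,
which is the claimed formula at N = j+1.
Hence, by induction on N, the claim holds for every N ≥ 1.

v_N = -5^N + 7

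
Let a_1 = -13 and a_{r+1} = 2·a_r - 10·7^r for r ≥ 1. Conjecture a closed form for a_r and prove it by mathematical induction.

Computing the first terms: a_1 = -13, a_2 = -96, a_3 = -682. This suggests a_r = 2^(r - 1) - 2·7^r.
Base step (r = 1): the formula gives -13 = -13 = a_1.
For the inductive step, assume it holds for an arbitrary k ≥ 1, so a_k = 2^(k - 1) - 2·7^k.
Then a_{k+1} = 2·a_k - 10·7^k = 2·(2^(k - 1) - 2·7^k) - 10·7^k = 2^k - 2·7^(k + 1) = 2^((k+1) - 1) - 2·7^(k+1),
which is the claimed formula at r = k+1.
This completes the induction.

a_r = 2^(r - 1) - 2·7^r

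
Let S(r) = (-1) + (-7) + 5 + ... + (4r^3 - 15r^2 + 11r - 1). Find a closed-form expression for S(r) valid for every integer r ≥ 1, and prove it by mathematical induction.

S(r) = r(r^3 - 3r^2 - r + 2)

We claim S(r) = r(r^3 - 3r^2 - r + 2) for all r ≥ 1.
For the base case r = 1: S(1) = -1, and the closed form gives -1. They agree.
Inductive step: suppose the statement holds for some p ≥ 1, so S(p) = p(p^3 - 3p^2 - p + 2).
Then S(p+1) = S(p) + (4p^3 - 3p^2 - 7p - 1) = (p(p^3 - 3p^2 - p + 2)) + (4p^3 - 3p^2 - 7p - 1).
Simplifying, S(p+1) = (p + 1)(p^3 - 4p - 1) = (p+1)((p+1)^3 - 3(p+1)^2 - (p+1) + 2),
which is the closed form with r = p+1.
By the principle of mathematical induction, the result holds for all r ≥ 1.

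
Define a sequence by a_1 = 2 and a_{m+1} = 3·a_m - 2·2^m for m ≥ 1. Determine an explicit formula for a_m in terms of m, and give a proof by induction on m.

a_m = 2^(m + 1) - 2·3^(m - 1)

Computing the first terms: a_1 = 2, a_2 = 2, a_3 = -2. This suggests a_m = 2^(m + 1) - 2·3^(m - 1).
For the base case m = 1: the formula gives 2 = 2 = a_1.
Inductive step: suppose the statement holds for some j ≥ 1, so a_j = 2^(j + 1) - 2·3^(j - 1).
Then a_{j+1} = 3·a_j - 2·2^j = 3·(2^(j + 1) - 2·3^(j - 1)) - 2·2^j = 2^(j + 2) - 2·3^j = 2^((j+1) + 1) - 2·3^((j+1) - 1),
which is the claimed formula at m = j+1.
By induction, the statement is established for all m ≥ 1.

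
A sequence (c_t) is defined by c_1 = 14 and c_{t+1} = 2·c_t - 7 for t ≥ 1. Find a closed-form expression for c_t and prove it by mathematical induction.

c_t = 7·2^(t - 1) + 7

Computing the first terms: c_1 = 14, c_2 = 21, c_3 = 35. This suggests c_t = 7·2^(t - 1) + 7.
When t = 1: the formula gives 14 = 14 = c_1.
For the inductive step, assume it holds for an arbitrary m ≥ 1, so c_m = 7·2^(m - 1) + 7.
Then c_{m+1} = 2·c_m - 7 = 2·(7·2^(m - 1) + 7) - 7 = 7·2^m + 7 = 7·2^((m+1) - 1) + 7,
which is the claimed formula at t = m+1.
By induction, the statement is established for all t ≥ 1.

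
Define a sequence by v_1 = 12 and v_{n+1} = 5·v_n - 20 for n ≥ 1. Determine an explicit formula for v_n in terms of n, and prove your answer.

v_n = 7·5^(n - 1) + 5

Computing the first terms: v_1 = 12, v_2 = 40, v_3 = 180. This suggests v_n = 7·5^(n - 1) + 5.
Base case (n = 1): the formula gives 12 = 12 = v_1.
Suppose the result is true for n = i, so v_i = 7·5^(i - 1) + 5.
Then v_{i+1} = 5·v_i - 20 = 5·(7·5^(i - 1) + 5) - 20 = 7·5^i + 5 = 7·5^((i+1) - 1) + 5,
which is the claimed formula at n = i+1.
Hence, by induction on n, the claim holds for every n ≥ 1.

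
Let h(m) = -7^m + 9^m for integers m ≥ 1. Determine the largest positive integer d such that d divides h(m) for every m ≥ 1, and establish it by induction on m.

Computing the first values: h(1) = 2 and h(2) = 32; gcd(2, 32) = 2, so d ≤ 2.
We prove 2 | -7^m + 9^m for all m ≥ 1 by induction on m.
Base step (m = 1): h(1) = 2 = 2·(1), so 2 | h(1).
For the inductive step, assume it holds for an arbitrary p ≥ 1, i.e. 2 | h(p). Then
9^{p+1} − 7^{p+1} = 9·9^p − 7·7^p = 9·(9^p − 7^p) + (2)·7^p. The first term is divisible by 2 by the inductive hypothesis, and the second term (2)·7^p is divisible by 2 since 2 | 2. Hence 2 | h(p+1).
This completes the induction.
Therefore the largest such d is 2.

d = 2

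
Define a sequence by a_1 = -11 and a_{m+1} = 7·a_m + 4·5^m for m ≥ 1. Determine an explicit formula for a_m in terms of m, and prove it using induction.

Computing the first terms: a_1 = -11, a_2 = -57, a_3 = -299. This suggests a_m = -2·5^m - 7^(m - 1).
Base case (m = 1): the formula gives -11 = -11 = a_1.
Suppose the result is true for m = i, so a_i = -2·5^i - 7^(i - 1).
Then a_{i+1} = 7·a_i + 4·5^i = 7·(-2·5^i - 7^(i - 1)) + 4·5^i = -2·5^(i + 1) - 7^i = -2·5^(i+1) - 7^((i+1) - 1),
which is the claimed formula at m = i+1.
Hence, by induction on m, the claim holds for every m ≥ 1.

a_m = -2·5^m - 7^(m - 1)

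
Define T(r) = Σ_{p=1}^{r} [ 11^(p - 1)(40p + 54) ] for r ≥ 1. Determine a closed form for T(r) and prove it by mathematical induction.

T(r) = 11^r(4r + 5) - 5

We claim T(r) = 11^r(4r + 5) - 5 for all r ≥ 1.
Base case (r = 1): T(1) = 94, and the closed form gives 94. They agree.
For the inductive step, assume it holds for an arbitrary p ≥ 1, so T(p) = 11^p(4p + 5) - 5.
Then T(p+1) = T(p) + (11^p(40p + 94)) = (11^p(4p + 5) - 5) + (11^p(40p + 94)).
Simplifying, T(p+1) = 44·11^p·p + 99·11^p - 5 = 11^(p+1)(4(p+1) + 5) - 5,
which is the closed form with r = p+1.
By the principle of mathematical induction, the result holds for all r ≥ 1.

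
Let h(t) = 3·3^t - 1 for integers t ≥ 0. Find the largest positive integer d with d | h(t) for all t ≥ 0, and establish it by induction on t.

d = 2

Computing the first values: h(0) = 2 and h(1) = 8; gcd(2, 8) = 2, so d ≤ 2.
We prove 2 | 3·3^t - 1 for all t ≥ 0 by induction on t.
For the base case t = 0: h(0) = 2 = 2·(1), so 2 | h(0).
Inductive step: assume the claim holds for t = m, i.e. 2 | h(m). Then
h(m+1) = 3·3^(m+1) - 1 = 3·(3·3^m - 1) + 2 = 3·h(m) + 2. The first term is divisible by 2 by the inductive hypothesis, and 2 is divisible by 2. Hence 2 | h(m+1).
Hence, by induction on t, the claim holds for every t ≥ 0.
Therefore the largest such d is 2.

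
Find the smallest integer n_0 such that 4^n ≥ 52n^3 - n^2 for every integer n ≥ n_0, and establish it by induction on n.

n_0 = 8

At n = 7: 16384 < 17787, so the inequality fails and n_0 ≥ 8. We prove 4^n ≥ 52n^3 - n^2 for all n ≥ 8.
Base step (n = 8): 4^n = 65536 and 52n^3 - n^2 = 26560, so 65536 ≥ 26560.
Inductive step: assume the claim holds for n = p, so 4^p ≥ 52p^3 - p^2.
Then 4^(p + 1) = 4·(4^p) ≥ 4·(52p^3 - p^2).
Also, for p ≥ 8 we have 4·(52p^3 - p^2) ≥ 52(p+1)^3 - (p+1)^2, since 4·(52p^3 - p^2) − (52(p+1)^3 - (p+1)^2) = 156p^3 - 159p^2 - 154p - 51, which is nonnegative for all p ≥ 8.
Combining, 4^(p + 1) ≥ 52(p+1)^3 - (p+1)^2.
This completes the induction.
Hence the smallest such n_0 is 8.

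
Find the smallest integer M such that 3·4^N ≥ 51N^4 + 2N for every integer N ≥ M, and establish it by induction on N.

M = 9

At N = 8: 196608 < 208912, so the inequality fails and M ≥ 9. We prove 3·4^N ≥ 51N^4 + 2N for all N ≥ 9.
Base step (N = 9): 3·4^N = 786432 and 51N^4 + 2N = 334629, so 786432 ≥ 334629.
For the inductive step, assume it holds for an arbitrary r ≥ 9, so 3·4^r ≥ 51r^4 + 2r.
Then 3·4^(r + 1) = 4·(3·4^r) ≥ 4·(51r^4 + 2r).
Also, for r ≥ 9 we have 4·(51r^4 + 2r) ≥ 51(r+1)^4 + 2(r+1), since 4·(51r^4 + 2r) − (51(r+1)^4 + 2(r+1)) = 153r^4 - 204r^3 - 306r^2 - 198r - 53, which is nonnegative for all r ≥ 9.
Combining, 3·4^(r + 1) ≥ 51(r+1)^4 + 2(r+1).
By the principle of mathematical induction, the result holds for all N ≥ 9.
Hence the smallest such M is 9.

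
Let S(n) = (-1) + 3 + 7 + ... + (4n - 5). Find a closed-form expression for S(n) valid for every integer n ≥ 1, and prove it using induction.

We claim S(n) = n(2n - 3) for all n ≥ 1.
For the base case n = 1: S(1) = -1, and the closed form gives -1. They agree.
Inductive step: assume the claim holds for n = k, so S(k) = k(2k - 3).
Then S(k+1) = S(k) + (4k - 1) = (k(2k - 3)) + (4k - 1).
Simplifying, S(k+1) = (k + 1)(2k - 1) = (k+1)(2(k+1) - 3),
which is the closed form with n = k+1.
This completes the induction.

S(n) = n(2n - 3)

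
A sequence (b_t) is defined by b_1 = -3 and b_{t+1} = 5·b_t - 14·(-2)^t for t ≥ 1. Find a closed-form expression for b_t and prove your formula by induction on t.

b_t = -(-2)^(t + 1) + 5^(t - 1)

Computing the first terms: b_1 = -3, b_2 = 13, b_3 = 9. This suggests b_t = -(-2)^(t + 1) + 5^(t - 1).
Base step (t = 1): the formula gives -3 = -3 = b_1.
Inductive step: assume the claim holds for t = j, so b_j = -(-2)^(j + 1) + 5^(j - 1).
Then b_{j+1} = 5·b_j - 14·(-2)^j = 5·(-(-2)^(j + 1) + 5^(j - 1)) - 14·(-2)^j = -(-2)^(j + 2) + 5^j = -(-2)^((j+1) + 1) + 5^((j+1) - 1),
which is the claimed formula at t = j+1.
This completes the induction.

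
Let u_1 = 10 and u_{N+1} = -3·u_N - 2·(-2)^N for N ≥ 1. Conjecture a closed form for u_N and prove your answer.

Computing the first terms: u_1 = 10, u_2 = -26, u_3 = 70. This suggests u_N = (-2)^(N + 1) - 2(-3)^N.
Base step (N = 1): the formula gives 10 = 10 = u_1.
Inductive step: suppose the statement holds for some m ≥ 1, so u_m = (-2)^(m + 1) - 2(-3)^m.
Then u_{m+1} = -3·u_m - 2·(-2)^m = -3·((-2)^(m + 1) - 2(-3)^m) - 2·(-2)^m = (-2)^(m + 2) - 2(-3)^(m + 1) = (-2)^((m+1) + 1) - 2(-3)^(m+1),
which is the claimed formula at N = m+1.
Hence, by induction on N, the claim holds for every N ≥ 1.

u_N = (-2)^(N + 1) - 2(-3)^N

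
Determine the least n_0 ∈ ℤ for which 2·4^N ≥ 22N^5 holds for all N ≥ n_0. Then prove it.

At N = 10: 2097152 < 2200000, so the inequality fails and n_0 ≥ 11. We prove 2·4^N ≥ 22N^5 for all N ≥ 11.
For the base case N = 11: 2·4^N = 8388608 and 22N^5 = 3543122, so 8388608 ≥ 3543122.
Inductive step: suppose the statement holds for some j ≥ 11, so 2·4^j ≥ 22j^5.
Then 2·4^(j + 1) = 4·(2·4^j) ≥ 4·(22j^5).
Also, for j ≥ 11 we have 4·(22j^5) ≥ 22(j+1)^5, since 4 ≥ (1 + 1/j)^5 for all j ≥ 11.
Combining, 2·4^(j + 1) ≥ 22(j+1)^5.
Hence, by induction on N, the claim holds for every N ≥ 11.
Hence the smallest such n_0 is 11.

n_0 = 11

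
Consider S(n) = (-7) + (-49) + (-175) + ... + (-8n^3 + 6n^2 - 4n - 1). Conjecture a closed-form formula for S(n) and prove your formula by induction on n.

We claim S(n) = -n(2n^3 + 2n^2 + n + 2) for all n ≥ 1.
Base step (n = 1): S(1) = -7, and the closed form gives -7. They agree.
For the inductive step, assume it holds for an arbitrary r ≥ 1, so S(r) = r(-2r^3 - 2r^2 - r - 2).
Then S(r+1) = S(r) + (-8r^3 - 18r^2 - 16r - 7) = (r(-2r^3 - 2r^2 - r - 2)) + (-8r^3 - 18r^2 - 16r - 7).
Simplifying, S(r+1) = -(r + 1)(2r^3 + 8r^2 + 11r + 7) = -(r+1)(2(r+1)^3 + 2(r+1)^2 + (r+1) + 2),
which is the closed form with n = r+1.
This completes the induction.

S(n) = -n(2n^3 + 2n^2 + n + 2)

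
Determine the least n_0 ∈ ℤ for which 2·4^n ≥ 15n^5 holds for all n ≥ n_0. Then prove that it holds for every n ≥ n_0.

At n = 9: 524288 < 885735, so the inequality fails and n_0 ≥ 10. We prove 2·4^n ≥ 15n^5 for all n ≥ 10.
For the base case n = 10: 2·4^n = 2097152 and 15n^5 = 1500000, so 2097152 ≥ 1500000.
Inductive step: suppose the statement holds for some i ≥ 10, so 2·4^i ≥ 15i^5.
Then 2·4^(i + 1) = 4·(2·4^i) ≥ 4·(15i^5).
Also, for i ≥ 10 we have 4·(15i^5) ≥ 15(i+1)^5, since 4 ≥ (1 + 1/i)^5 for all i ≥ 10.
Combining, 2·4^(i + 1) ≥ 15(i+1)^5.
This completes the induction.
Hence the smallest such n_0 is 10.

n_0 = 10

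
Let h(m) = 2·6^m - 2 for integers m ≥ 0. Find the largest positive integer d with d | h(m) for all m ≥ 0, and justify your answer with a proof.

d = 10

Computing the first values: h(0) = 0 and h(1) = 10; gcd(0, 10) = 10, so d ≤ 10.
We prove 10 | 2·6^m - 2 for all m ≥ 0 by induction on m.
When m = 0: h(0) = 0 = 10·(0), so 10 | h(0).
Inductive step: suppose the statement holds for some i ≥ 0, i.e. 10 | h(i). Then
h(i+1) = 2·6^(i+1) - 2 = 6·(2·6^i - 2) + 10 = 6·h(i) + 10. The first term is divisible by 10 by the inductive hypothesis, and 10 is divisible by 10. Hence 10 | h(i+1).
Hence, by induction on m, the claim holds for every m ≥ 0.
Therefore the largest such d is 10.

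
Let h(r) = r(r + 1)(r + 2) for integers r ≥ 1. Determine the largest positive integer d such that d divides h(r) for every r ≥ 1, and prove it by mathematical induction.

Computing the first values: h(1) = 6 and h(2) = 24; gcd(6, 24) = 6, so d ≤ 6.
We prove 6 | r(r + 1)(r + 2) for all r ≥ 1 by induction on r.
When r = 1: h(1) = 6 = 6·(1), so 6 | h(1).
For the inductive step, assume it holds for an arbitrary k ≥ 1, i.e. 6 | h(k). Then
h(k+1) − h(k) = (k+1)·(k+2)·(k+3) − k·(k+1)·(k+2) = (k+1)·(k+2)·[(k+3) − k] = 3·(k+1)·(k+2). The product of 2 consecutive integers is divisible by (2)! = 2, so h(k+1) − h(k) is divisible by 3·2 = 6. By the inductive hypothesis 6 | h(k), hence 6 | h(k+1).
By the principle of mathematical induction, the result holds for all r ≥ 1.
Therefore the largest such d is 6.

d = 6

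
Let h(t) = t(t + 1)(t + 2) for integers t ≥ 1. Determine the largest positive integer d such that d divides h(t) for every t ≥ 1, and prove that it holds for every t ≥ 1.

Computing the first values: h(1) = 6 and h(2) = 24; gcd(6, 24) = 6, so d ≤ 6.
We prove 6 | t(t + 1)(t + 2) for all t ≥ 1 by induction on t.
Base case (t = 1): h(1) = 6 = 6·(1), so 6 | h(1).
Inductive step: assume the claim holds for t = p, i.e. 6 | h(p). Then
h(p+1) − h(p) = (p+1)·(p+2)·(p+3) − p·(p+1)·(p+2) = (p+1)·(p+2)·[(p+3) − p] = 3·(p+1)·(p+2). The product of 2 consecutive integers is divisible by (2)! = 2, so h(p+1) − h(p) is divisible by 3·2 = 6. By the inductive hypothesis 6 | h(p), hence 6 | h(p+1).
By induction, the statement is established for all t ≥ 1.
Therefore the largest such d is 6.

d = 6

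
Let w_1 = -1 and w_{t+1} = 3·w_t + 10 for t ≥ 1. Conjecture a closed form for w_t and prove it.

Computing the first terms: w_1 = -1, w_2 = 7, w_3 = 31. This suggests w_t = 4·3^(t - 1) - 5.
For the base case t = 1: the formula gives -1 = -1 = w_1.
Suppose the result is true for t = i, so w_i = 4·3^(i - 1) - 5.
Then w_{i+1} = 3·w_i + 10 = 3·(4·3^(i - 1) - 5) + 10 = 4·3^i - 5 = 4·3^((i+1) - 1) - 5,
which is the claimed formula at t = i+1.
By induction, the statement is established for all t ≥ 1.

w_t = 4·3^(t - 1) - 5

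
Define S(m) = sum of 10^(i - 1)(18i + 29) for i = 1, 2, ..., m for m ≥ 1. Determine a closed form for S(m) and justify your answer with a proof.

We claim S(m) = 10^m(2m + 3) - 3 for all m ≥ 1.
Base step (m = 1): S(1) = 47, and the closed form gives 47. They agree.
Inductive step: suppose the statement holds for some i ≥ 1, so S(i) = 10^i(2i + 3) - 3.
Then S(i+1) = S(i) + (10^i(18i + 47)) = (10^i(2i + 3) - 3) + (10^i(18i + 47)).
Simplifying, S(i+1) = 20·10^i·i + 50·10^i - 3 = 10^(i+1)(2(i+1) + 3) - 3,
which is the closed form with m = i+1.
Hence, by induction on m, the claim holds for every m ≥ 1.

S(m) = 10^m(2m + 3) - 3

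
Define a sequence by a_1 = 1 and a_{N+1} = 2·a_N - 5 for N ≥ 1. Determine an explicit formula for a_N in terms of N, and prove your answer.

a_N = -2^(N + 1) + 5

Computing the first terms: a_1 = 1, a_2 = -3, a_3 = -11. This suggests a_N = -2^(N + 1) + 5.
Base case (N = 1): the formula gives 1 = 1 = a_1.
Suppose the result is true for N = r, so a_r = -2^(r + 1) + 5.
Then a_{r+1} = 2·a_r - 5 = 2·(-2^(r + 1) + 5) - 5 = -2^(r + 2) + 5 = -2^((r+1) + 1) + 5,
which is the claimed formula at N = r+1.
Hence, by induction on N, the claim holds for every N ≥ 1.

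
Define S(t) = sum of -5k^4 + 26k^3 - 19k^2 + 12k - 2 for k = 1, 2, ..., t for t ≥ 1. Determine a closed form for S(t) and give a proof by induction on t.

We claim S(t) = -t(t^4 - 4t^3 - 5t^2 - 3t - 1) for all t ≥ 1.
Base step (t = 1): S(1) = 12, and the closed form gives 12. They agree.
Inductive step: suppose the statement holds for some k ≥ 1, so S(k) = k(-k^4 + 4k^3 + 5k^2 + 3k + 1).
Then S(k+1) = S(k) + (-5k^4 + 6k^3 + 29k^2 + 32k + 12) = (k(-k^4 + 4k^3 + 5k^2 + 3k + 1)) + (-5k^4 + 6k^3 + 29k^2 + 32k + 12).
Simplifying, S(k+1) = -(k + 1)(k^4 - 11k^2 - 21k - 12) = -(k+1)((k+1)^4 - 4(k+1)^3 - 5(k+1)^2 - 3(k+1) - 1),
which is the closed form with t = k+1.
This completes the induction.

S(t) = -t(t^4 - 4t^3 - 5t^2 - 3t - 1)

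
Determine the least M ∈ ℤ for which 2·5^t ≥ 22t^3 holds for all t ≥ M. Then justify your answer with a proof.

At t = 4: 1250 < 1408, so the inequality fails and M ≥ 5. We prove 2·5^t ≥ 22t^3 for all t ≥ 5.
When t = 5: 2·5^t = 6250 and 22t^3 = 2750, so 6250 ≥ 2750.
Suppose the result is true for t = p, so 2·5^p ≥ 22p^3.
Then 2·5^(p + 1) = 5·(2·5^p) ≥ 5·(22p^3).
Also, for p ≥ 5 we have 5·(22p^3) ≥ 22(p+1)^3, since 5 ≥ (1 + 1/p)^3 for all p ≥ 5.
Combining, 2·5^(p + 1) ≥ 22(p+1)^3.
This completes the induction.
Hence the smallest such M is 5.

M = 5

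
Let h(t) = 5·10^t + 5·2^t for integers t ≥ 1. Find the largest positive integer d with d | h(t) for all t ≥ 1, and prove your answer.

d = 20

Computing the first values: h(1) = 60 and h(2) = 520; gcd(60, 520) = 20, so d ≤ 20.
We prove 20 | 5·10^t + 5·2^t for all t ≥ 1 by induction on t.
Base step (t = 1): h(1) = 60 = 20·(3), so 20 | h(1).
Suppose the result is true for t = j, i.e. 20 | h(j). Then
h(j+1) − 10·h(j) = (5·10^(j+1) + 5·2^(j+1)) − 10·(5·10^j + 5·2^j) = (5)·2^j·(2 − 10) = (-40)·2^j. Since 20 | h(j) by the inductive hypothesis, 20 | 10·h(j); and 20 | -40 since -40 = 20·-2. Therefore 20 | h(j+1).
By the principle of mathematical induction, the result holds for all t ≥ 1.
Therefore the largest such d is 20.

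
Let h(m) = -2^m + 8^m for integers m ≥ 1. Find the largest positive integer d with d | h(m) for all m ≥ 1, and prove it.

d = 6

Computing the first values: h(1) = 6 and h(2) = 60; gcd(6, 60) = 6, so d ≤ 6.
We prove 6 | -2^m + 8^m for all m ≥ 1 by induction on m.
Base step (m = 1): h(1) = 6 = 6·(1), so 6 | h(1).
Suppose the result is true for m = k, i.e. 6 | h(k). Then
8^{k+1} − 2^{k+1} = 8·8^k − 2·2^k = 8·(8^k − 2^k) + (6)·2^k. The first term is divisible by 6 by the inductive hypothesis, and the second term (6)·2^k is divisible by 6 since 6 | 6. Hence 6 | h(k+1).
By induction, the statement is established for all m ≥ 1.
Therefore the largest such d is 6.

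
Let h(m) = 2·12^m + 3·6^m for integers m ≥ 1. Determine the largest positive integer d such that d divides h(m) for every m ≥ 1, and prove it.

Computing the first values: h(1) = 42 and h(2) = 396; gcd(42, 396) = 6, so d ≤ 6.
We prove 6 | 2·12^m + 3·6^m for all m ≥ 1 by induction on m.
For the base case m = 1: h(1) = 42 = 6·(7), so 6 | h(1).
Suppose the result is true for m = i, i.e. 6 | h(i). Then
h(i+1) − 12·h(i) = (2·12^(i+1) + 3·6^(i+1)) − 12·(2·12^i + 3·6^i) = (3)·6^i·(6 − 12) = (-18)·6^i. Since 6 | h(i) by the inductive hypothesis, 6 | 12·h(i); and 6 | -18 since -18 = 6·-3. Therefore 6 | h(i+1).
By the principle of mathematical induction, the result holds for all m ≥ 1.
Therefore the largest such d is 6.

d = 6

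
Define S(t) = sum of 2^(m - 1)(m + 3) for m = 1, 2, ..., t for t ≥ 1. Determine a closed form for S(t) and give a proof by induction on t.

We claim S(t) = 2^t(t + 2) - 2 for all t ≥ 1.
When t = 1: S(1) = 4, and the closed form gives 4. They agree.
Suppose the result is true for t = m, so S(m) = 2^m(m + 2) - 2.
Then S(m+1) = S(m) + (2^m(m + 4)) = (2^m(m + 2) - 2) + (2^m(m + 4)).
Simplifying, S(m+1) = 2·2^m·m + 6·2^m - 2 = 2^(m+1)((m+1) + 2) - 2,
which is the closed form with t = m+1.
Hence, by induction on t, the claim holds for every t ≥ 1.

S(t) = 2^t(t + 2) - 2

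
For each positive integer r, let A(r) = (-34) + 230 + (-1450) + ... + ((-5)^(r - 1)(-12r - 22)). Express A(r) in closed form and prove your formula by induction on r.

We claim A(r) = 2(-5)^r(r + 2) - 4 for all r ≥ 1.
Base case (r = 1): A(1) = -34, and the closed form gives -34. They agree.
Inductive step: suppose the statement holds for some m ≥ 1, so A(m) = 2(-5)^m(m + 2) - 4.
Then A(m+1) = A(m) + ((-5)^m(-12m - 34)) = (2(-5)^m(m + 2) - 4) + ((-5)^m(-12m - 34)).
Simplifying, A(m+1) = -10(-5)^m·m - 30(-5)^m - 4 = 2(-5)^(m+1)((m+1) + 2) - 4,
which is the closed form with r = m+1.
Hence, by induction on r, the claim holds for every r ≥ 1.

A(r) = 2(-5)^r(r + 2) - 4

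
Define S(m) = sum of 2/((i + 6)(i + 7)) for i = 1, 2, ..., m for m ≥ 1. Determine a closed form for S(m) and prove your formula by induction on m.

S(m) = 2m/(7(m + 7))

We claim S(m) = 2m/(7(m + 7)) for all m ≥ 1.
For the base case m = 1: S(1) = 1/28, and the closed form gives 1/28. They agree.
Suppose the result is true for m = i, so S(i) = 2i/(7(i + 7)).
Then S(i+1) = S(i) + (2/((i + 7)(i + 8))) = (2i/(7(i + 7))) + (2/((i + 7)(i + 8))).
Simplifying, S(i+1) = 2(i + 1)/(7(i + 8)) = 2(i+1)/(7((i+1) + 7)),
which is the closed form with m = i+1.
Hence, by induction on m, the claim holds for every m ≥ 1.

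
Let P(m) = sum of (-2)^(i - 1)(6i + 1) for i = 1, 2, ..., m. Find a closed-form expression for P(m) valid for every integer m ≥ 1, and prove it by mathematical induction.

We claim P(m) = -(-2)^m(2m + 1) + 1 for all m ≥ 1.
Base case (m = 1): P(1) = 7, and the closed form gives 7. They agree.
Inductive step: assume the claim holds for m = i, so P(i) = -(-2)^i(2i + 1) + 1.
Then P(i+1) = P(i) + ((-2)^i(6i + 7)) = (-(-2)^i(2i + 1) + 1) + ((-2)^i(6i + 7)).
Simplifying, P(i+1) = 4(-2)^i·i + 6(-2)^i + 1 = -(-2)^(i+1)(2(i+1) + 1) + 1,
which is the closed form with m = i+1.
This completes the induction.

P(m) = -(-2)^m(2m + 1) + 1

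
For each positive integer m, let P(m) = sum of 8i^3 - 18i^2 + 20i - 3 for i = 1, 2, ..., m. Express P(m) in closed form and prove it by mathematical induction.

P(m) = m(2m^3 - 2m^2 + 3m + 4)

We claim P(m) = m(2m^3 - 2m^2 + 3m + 4) for all m ≥ 1.
Base step (m = 1): P(1) = 7, and the closed form gives 7. They agree.
Suppose the result is true for m = i, so P(i) = i(2i^3 - 2i^2 + 3i + 4).
Then P(i+1) = P(i) + (8i^3 + 6i^2 + 8i + 7) = (i(2i^3 - 2i^2 + 3i + 4)) + (8i^3 + 6i^2 + 8i + 7).
Simplifying, P(i+1) = (i + 1)(2i^3 + 4i^2 + 5i + 7) = (i+1)(2(i+1)^3 - 2(i+1)^2 + 3(i+1) + 4),
which is the closed form with m = i+1.
Hence, by induction on m, the claim holds for every m ≥ 1.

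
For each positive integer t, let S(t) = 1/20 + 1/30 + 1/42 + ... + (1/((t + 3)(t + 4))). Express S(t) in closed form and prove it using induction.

We claim S(t) = t/(4(t + 4)) for all t ≥ 1.
When t = 1: S(1) = 1/20, and the closed form gives 1/20. They agree.
Inductive step: assume the claim holds for t = j, so S(j) = j/(4(j + 4)).
Then S(j+1) = S(j) + (1/((j + 4)(j + 5))) = (j/(4(j + 4))) + (1/((j + 4)(j + 5))).
Simplifying, S(j+1) = (j + 1)/(4(j + 5)) = (j+1)/(4((j+1) + 4)),
which is the closed form with t = j+1.
This completes the induction.

S(t) = t/(4(t + 4))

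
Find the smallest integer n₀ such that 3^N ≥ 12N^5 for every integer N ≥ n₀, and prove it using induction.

At N = 14: 4782969 < 6453888, so the inequality fails and n₀ ≥ 15. We prove 3^N ≥ 12N^5 for all N ≥ 15.
For the base case N = 15: 3^N = 14348907 and 12N^5 = 9112500, so 14348907 ≥ 9112500.
Inductive step: assume the claim holds for N = i, so 3^i ≥ 12i^5.
Then 3^(i + 1) = 3·(3^i) ≥ 3·(12i^5).
Also, for i ≥ 15 we have 3·(12i^5) ≥ 12(i+1)^5, since 3 ≥ (1 + 1/i)^5 for all i ≥ 15.
Combining, 3^(i + 1) ≥ 12(i+1)^5.
By the principle of mathematical induction, the result holds for all N ≥ 15.
Hence the smallest such n₀ is 15.

n₀ = 15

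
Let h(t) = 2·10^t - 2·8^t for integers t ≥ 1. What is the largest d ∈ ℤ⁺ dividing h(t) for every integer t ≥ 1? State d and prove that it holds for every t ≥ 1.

Computing the first values: h(1) = 4 and h(2) = 72; gcd(4, 72) = 4, so d ≤ 4.
We prove 4 | 2·10^t - 2·8^t for all t ≥ 1 by induction on t.
When t = 1: h(1) = 4 = 4·(1), so 4 | h(1).
For the inductive step, assume it holds for an arbitrary i ≥ 1, i.e. 4 | h(i). Then
h(i+1) − 10·h(i) = (2·10^(i+1) - 2·8^(i+1)) − 10·(2·10^i - 2·8^i) = (-2)·8^i·(8 − 10) = (4)·8^i. Since 4 | h(i) by the inductive hypothesis, 4 | 10·h(i); and 4 | 4 since 4 = 4·1. Therefore 4 | h(i+1).
This completes the induction.
Therefore the largest such d is 4.

d = 4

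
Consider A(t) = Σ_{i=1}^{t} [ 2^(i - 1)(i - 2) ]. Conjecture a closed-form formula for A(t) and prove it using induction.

We claim A(t) = 2^t(t - 3) + 3 for all t ≥ 1.
Base step (t = 1): A(1) = -1, and the closed form gives -1. They agree.
Suppose the result is true for t = i, so A(i) = 2^i(i - 3) + 3.
Then A(i+1) = A(i) + (2^i(i - 1)) = (2^i(i - 3) + 3) + (2^i(i - 1)).
Simplifying, A(i+1) = 2^(i + 1)i - 2^(i + 2) + 3 = 2^(i+1)((i+1) - 3) + 3,
which is the closed form with t = i+1.
By induction, the statement is established for all t ≥ 1.

A(t) = 2^t(t - 3) + 3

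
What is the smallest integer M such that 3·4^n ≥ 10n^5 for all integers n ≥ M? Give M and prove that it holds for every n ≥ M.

At n = 8: 196608 < 327680, so the inequality fails and M ≥ 9. We prove 3·4^n ≥ 10n^5 for all n ≥ 9.
Base step (n = 9): 3·4^n = 786432 and 10n^5 = 590490, so 786432 ≥ 590490.
Suppose the result is true for n = k, so 3·4^k ≥ 10k^5.
Then 3·4^(k + 1) = 4·(3·4^k) ≥ 4·(10k^5).
Also, for k ≥ 9 we have 4·(10k^5) ≥ 10(k+1)^5, since 4 ≥ (1 + 1/k)^5 for all k ≥ 9.
Combining, 3·4^(k + 1) ≥ 10(k+1)^5.
By induction, the statement is established for all n ≥ 9.
Hence the smallest such M is 9.

M = 9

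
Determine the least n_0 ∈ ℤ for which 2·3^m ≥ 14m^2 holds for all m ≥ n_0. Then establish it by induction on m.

At m = 4: 162 < 224, so the inequality fails and n_0 ≥ 5. We prove 2·3^m ≥ 14m^2 for all m ≥ 5.
Base case (m = 5): 2·3^m = 486 and 14m^2 = 350, so 486 ≥ 350.
Inductive step: suppose the statement holds for some i ≥ 5, so 2·3^i ≥ 14i^2.
Then 2·3^(i + 1) = 3·(2·3^i) ≥ 3·(14i^2).
Also, for i ≥ 5 we have 3·(14i^2) ≥ 14(i+1)^2, since 3 ≥ (1 + 1/i)^2 for all i ≥ 5.
Combining, 2·3^(i + 1) ≥ 14(i+1)^2.
This completes the induction.
Hence the smallest such n_0 is 5.

n_0 = 5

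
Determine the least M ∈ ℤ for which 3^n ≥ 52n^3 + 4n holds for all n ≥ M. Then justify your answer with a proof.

M = 10

At n = 9: 19683 < 37944, so the inequality fails and M ≥ 10. We prove 3^n ≥ 52n^3 + 4n for all n ≥ 10.
Base step (n = 10): 3^n = 59049 and 52n^3 + 4n = 52040, so 59049 ≥ 52040.
Inductive step: suppose the statement holds for some k ≥ 10, so 3^k ≥ 52k^3 + 4k.
Then 3^(k + 1) = 3·(3^k) ≥ 3·(52k^3 + 4k).
Also, for k ≥ 10 we have 3·(52k^3 + 4k) ≥ 52(k+1)^3 + 4(k+1), since 3·(52k^3 + 4k) − (52(k+1)^3 + 4(k+1)) = 104k^3 - 156k^2 - 148k - 56, which is nonnegative for all k ≥ 10.
Combining, 3^(k + 1) ≥ 52(k+1)^3 + 4(k+1).
By induction, the statement is established for all n ≥ 10.
Hence the smallest such M is 10.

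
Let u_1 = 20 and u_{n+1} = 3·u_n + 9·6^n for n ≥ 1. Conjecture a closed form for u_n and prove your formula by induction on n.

Computing the first terms: u_1 = 20, u_2 = 114, u_3 = 666. This suggests u_n = 2·3^(n - 1) + 3·6^n.
Base case (n = 1): the formula gives 20 = 20 = u_1.
Inductive step: suppose the statement holds for some k ≥ 1, so u_k = 2·3^(k - 1) + 3·6^k.
Then u_{k+1} = 3·u_k + 9·6^k = 3·(2·3^(k - 1) + 3·6^k) + 9·6^k = 2·3^k + 3·6^(k + 1) = 2·3^((k+1) - 1) + 3·6^(k+1),
which is the claimed formula at n = k+1.
Hence, by induction on n, the claim holds for every n ≥ 1.

u_n = 2·3^(n - 1) + 3·6^n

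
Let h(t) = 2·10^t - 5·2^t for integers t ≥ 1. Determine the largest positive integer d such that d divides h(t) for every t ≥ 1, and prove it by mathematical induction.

d = 10

Computing the first values: h(1) = 10 and h(2) = 180; gcd(10, 180) = 10, so d ≤ 10.
We prove 10 | 2·10^t - 5·2^t for all t ≥ 1 by induction on t.
When t = 1: h(1) = 10 = 10·(1), so 10 | h(1).
Suppose the result is true for t = i, i.e. 10 | h(i). Then
h(i+1) − 10·h(i) = (2·10^(i+1) - 5·2^(i+1)) − 10·(2·10^i - 5·2^i) = (-5)·2^i·(2 − 10) = (40)·2^i. Since 10 | h(i) by the inductive hypothesis, 10 | 10·h(i); and 10 | 40 since 40 = 10·4. Therefore 10 | h(i+1).
Hence, by induction on t, the claim holds for every t ≥ 1.
Therefore the largest such d is 10.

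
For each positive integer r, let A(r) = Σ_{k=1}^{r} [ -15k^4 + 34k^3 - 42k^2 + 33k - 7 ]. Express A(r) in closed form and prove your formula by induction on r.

A(r) = -r(3r^4 - r^3 + 2r^2 - 4r - 3)

We claim A(r) = -r(3r^4 - r^3 + 2r^2 - 4r - 3) for all r ≥ 1.
Base case (r = 1): A(1) = 3, and the closed form gives 3. They agree.
Inductive step: suppose the statement holds for some k ≥ 1, so A(k) = k(-3k^4 + k^3 - 2k^2 + 4k + 3).
Then A(k+1) = A(k) + (-15k^4 - 26k^3 - 30k^2 - 9k + 3) = (k(-3k^4 + k^3 - 2k^2 + 4k + 3)) + (-15k^4 - 26k^3 - 30k^2 - 9k + 3).
Simplifying, A(k+1) = -(k + 1)(3k^4 + 11k^3 + 17k^2 + 9k - 3) = -(k+1)(3(k+1)^4 - (k+1)^3 + 2(k+1)^2 - 4(k+1) - 3),
which is the closed form with r = k+1.
Hence, by induction on r, the claim holds for every r ≥ 1.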